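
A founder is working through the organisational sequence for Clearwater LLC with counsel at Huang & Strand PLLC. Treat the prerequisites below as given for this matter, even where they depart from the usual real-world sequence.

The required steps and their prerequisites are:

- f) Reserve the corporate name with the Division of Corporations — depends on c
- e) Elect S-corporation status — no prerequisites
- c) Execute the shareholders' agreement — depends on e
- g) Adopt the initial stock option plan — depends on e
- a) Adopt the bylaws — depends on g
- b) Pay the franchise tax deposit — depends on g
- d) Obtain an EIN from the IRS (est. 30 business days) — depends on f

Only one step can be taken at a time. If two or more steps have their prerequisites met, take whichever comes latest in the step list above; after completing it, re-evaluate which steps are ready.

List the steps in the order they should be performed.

e has no prerequisites → e first.
g and c are both available; g is listed later → g.
b and a now also ready, so the ready set is {b, a, c}; b is listed later → b.
Now a and c have their prerequisites met. a is listed later, so a next.
That leaves c as the only ready step → c.
Next only f has its prerequisites met → f.
d needed f, now all done → d.

e → g → b → a → c → f → d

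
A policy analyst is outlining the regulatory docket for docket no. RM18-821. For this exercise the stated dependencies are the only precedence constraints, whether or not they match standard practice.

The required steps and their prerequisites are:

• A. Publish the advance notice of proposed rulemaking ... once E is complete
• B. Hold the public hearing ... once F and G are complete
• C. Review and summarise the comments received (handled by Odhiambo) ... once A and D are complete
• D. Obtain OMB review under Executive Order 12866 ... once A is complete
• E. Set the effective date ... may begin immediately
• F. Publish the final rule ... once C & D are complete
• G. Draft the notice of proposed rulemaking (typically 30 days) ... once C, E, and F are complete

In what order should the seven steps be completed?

E, A, D, C, F, G, B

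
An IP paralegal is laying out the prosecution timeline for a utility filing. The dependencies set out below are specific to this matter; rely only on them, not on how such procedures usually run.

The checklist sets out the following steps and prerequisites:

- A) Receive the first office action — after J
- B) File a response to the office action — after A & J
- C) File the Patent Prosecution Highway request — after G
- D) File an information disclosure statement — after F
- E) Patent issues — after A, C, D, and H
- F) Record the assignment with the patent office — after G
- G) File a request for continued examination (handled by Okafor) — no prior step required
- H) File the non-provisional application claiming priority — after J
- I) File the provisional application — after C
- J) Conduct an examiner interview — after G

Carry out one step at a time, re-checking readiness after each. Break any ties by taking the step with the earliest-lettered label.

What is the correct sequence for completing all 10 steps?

G, C, F, D, I, J, A, B, H, E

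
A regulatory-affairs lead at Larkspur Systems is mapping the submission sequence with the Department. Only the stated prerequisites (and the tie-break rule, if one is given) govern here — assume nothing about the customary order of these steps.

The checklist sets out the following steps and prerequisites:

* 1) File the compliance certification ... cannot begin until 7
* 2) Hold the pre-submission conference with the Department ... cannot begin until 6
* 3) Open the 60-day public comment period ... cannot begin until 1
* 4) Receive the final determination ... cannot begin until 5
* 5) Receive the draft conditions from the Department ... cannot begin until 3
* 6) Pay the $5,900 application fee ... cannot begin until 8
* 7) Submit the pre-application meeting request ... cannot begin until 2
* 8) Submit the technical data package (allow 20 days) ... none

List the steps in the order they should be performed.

8, 6, 2, 7, 1, 3, 5, 4

8 is the only step with nothing outstanding, so it goes first.
6 needed 8, now all done → 6.
2 is the only step now ready → 2.
7 is the only step now ready → 7.
1 is the only step now ready → 1.
Next only 3 has its prerequisites met → 3.
5 needed 3, now all done → 5.
Next only 4 has its prerequisites met → 4.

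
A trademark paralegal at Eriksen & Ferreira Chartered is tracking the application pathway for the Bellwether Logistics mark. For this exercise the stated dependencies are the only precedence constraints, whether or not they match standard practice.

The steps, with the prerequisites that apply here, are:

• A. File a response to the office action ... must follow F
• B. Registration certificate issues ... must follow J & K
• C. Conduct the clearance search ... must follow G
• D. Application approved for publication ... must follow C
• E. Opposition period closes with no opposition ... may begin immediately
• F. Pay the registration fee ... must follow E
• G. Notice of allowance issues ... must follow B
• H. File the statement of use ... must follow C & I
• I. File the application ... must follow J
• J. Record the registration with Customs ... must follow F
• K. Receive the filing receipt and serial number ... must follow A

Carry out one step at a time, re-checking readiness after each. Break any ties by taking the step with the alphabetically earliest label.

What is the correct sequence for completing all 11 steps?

E has no prerequisites → E first.
F needed E, now all done → F.
A and J are both available; A has the earlier label → A.
Now J and K have their prerequisites met. J has the earlier label, so J next.
I now also ready, so the ready set is {I, K}; I has the earlier label → I.
That leaves K as the only ready step → K.
B needed J and K, now all done → B.
G needed B, now all done → G.
Next only C has its prerequisites met → C.
Now D and H have their prerequisites met. D has the earlier label, so D next.
That leaves H as the only ready step → H.

E F A J I K B G C D H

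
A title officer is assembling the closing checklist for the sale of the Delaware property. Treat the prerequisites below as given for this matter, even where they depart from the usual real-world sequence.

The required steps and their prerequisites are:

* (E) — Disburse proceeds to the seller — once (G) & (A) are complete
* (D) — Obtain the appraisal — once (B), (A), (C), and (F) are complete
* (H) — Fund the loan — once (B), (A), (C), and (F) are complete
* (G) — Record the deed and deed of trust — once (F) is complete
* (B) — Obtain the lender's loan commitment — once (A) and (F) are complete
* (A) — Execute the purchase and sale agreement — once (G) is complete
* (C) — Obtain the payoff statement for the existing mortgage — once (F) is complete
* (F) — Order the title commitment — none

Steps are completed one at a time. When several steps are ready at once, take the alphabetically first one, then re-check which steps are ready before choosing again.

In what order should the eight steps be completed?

(F), (C), (G), (A), (B), (D), (E), (H)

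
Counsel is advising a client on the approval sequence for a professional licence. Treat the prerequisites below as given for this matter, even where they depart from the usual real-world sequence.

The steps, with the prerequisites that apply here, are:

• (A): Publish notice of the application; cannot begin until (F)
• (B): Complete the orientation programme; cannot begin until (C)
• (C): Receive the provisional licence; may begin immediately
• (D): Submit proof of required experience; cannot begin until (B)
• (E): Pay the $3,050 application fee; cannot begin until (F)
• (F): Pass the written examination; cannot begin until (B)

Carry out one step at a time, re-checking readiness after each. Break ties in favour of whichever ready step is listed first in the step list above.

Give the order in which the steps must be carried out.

(C), (B), (D), (F), (A), (E)

(C) is the only step with nothing outstanding, so it goes first.
That leaves (B) as the only ready step → (B).
(D) and (F) are both available; (D) is listed earlier → (D).
(F) needed (B), now all done → (F).
Ready: (A) and (E). (A) is listed earlier → (A).
(E) needed (F), now all done → (E).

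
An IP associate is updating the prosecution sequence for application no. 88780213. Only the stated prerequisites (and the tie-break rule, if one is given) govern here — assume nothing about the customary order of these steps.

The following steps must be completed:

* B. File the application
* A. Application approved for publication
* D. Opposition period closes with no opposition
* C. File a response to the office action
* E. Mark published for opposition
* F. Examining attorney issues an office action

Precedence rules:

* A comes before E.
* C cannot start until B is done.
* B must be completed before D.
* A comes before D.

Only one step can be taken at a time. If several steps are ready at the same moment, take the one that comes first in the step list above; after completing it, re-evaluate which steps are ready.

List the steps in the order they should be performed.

B → A → D → C → E → F

Nothing is required for B, A and F. B is listed earlier → B first.
C now also ready, so the ready set is {A, C, F}; A is listed earlier → A.
Ready: D, C, E and F. D is listed earlier → D.
Ready: C, E and F. C is listed earlier → C.
Ready: E and F. E is listed earlier → E.
F is the only step now ready → F.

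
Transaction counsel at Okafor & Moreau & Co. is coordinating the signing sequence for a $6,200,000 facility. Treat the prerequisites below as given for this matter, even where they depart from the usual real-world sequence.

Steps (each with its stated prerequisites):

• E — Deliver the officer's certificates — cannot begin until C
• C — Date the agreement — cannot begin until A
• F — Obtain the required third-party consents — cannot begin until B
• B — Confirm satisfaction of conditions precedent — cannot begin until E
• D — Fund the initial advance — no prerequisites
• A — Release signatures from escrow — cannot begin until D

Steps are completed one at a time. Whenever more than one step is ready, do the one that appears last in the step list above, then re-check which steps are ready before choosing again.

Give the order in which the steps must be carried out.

D, A, C, E, B, F

D is the only step with nothing outstanding, so it goes first.
A is the only step now ready → A.
C is the only step now ready → C.
E needed C, now all done → E.
Next only B has its prerequisites met → B.
F needed B, now all done → F.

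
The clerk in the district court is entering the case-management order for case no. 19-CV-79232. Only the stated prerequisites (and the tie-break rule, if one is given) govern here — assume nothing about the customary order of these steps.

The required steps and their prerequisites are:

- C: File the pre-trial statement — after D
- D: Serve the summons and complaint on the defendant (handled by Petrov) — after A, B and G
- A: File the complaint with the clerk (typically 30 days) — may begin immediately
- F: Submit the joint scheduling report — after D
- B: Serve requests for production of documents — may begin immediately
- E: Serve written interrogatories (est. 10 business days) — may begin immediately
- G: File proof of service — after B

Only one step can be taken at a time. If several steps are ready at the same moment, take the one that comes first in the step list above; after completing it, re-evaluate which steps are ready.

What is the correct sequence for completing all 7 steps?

Nothing is required for A, B and E. A is listed earlier → A first.
Ready: B and E. B is listed earlier → B.
G now also ready, so the ready set is {E, G}; E is listed earlier → E.
G needed B, now all done → G.
D needed A, B and G, now all done → D.
C and F are both available; C is listed earlier → C.
F needed D, now all done → F.

A B E G D C F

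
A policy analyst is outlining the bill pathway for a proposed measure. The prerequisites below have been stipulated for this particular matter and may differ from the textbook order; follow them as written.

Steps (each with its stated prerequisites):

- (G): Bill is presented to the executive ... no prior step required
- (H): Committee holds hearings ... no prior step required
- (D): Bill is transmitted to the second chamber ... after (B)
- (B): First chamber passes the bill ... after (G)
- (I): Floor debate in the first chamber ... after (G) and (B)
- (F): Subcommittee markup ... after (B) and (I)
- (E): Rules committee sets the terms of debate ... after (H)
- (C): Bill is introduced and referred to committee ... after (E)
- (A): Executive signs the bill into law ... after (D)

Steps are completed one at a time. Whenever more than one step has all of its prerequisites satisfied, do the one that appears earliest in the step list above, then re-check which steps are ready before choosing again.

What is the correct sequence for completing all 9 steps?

(G) → (H) → (B) → (D) → (I) → (F) → (E) → (C) → (A)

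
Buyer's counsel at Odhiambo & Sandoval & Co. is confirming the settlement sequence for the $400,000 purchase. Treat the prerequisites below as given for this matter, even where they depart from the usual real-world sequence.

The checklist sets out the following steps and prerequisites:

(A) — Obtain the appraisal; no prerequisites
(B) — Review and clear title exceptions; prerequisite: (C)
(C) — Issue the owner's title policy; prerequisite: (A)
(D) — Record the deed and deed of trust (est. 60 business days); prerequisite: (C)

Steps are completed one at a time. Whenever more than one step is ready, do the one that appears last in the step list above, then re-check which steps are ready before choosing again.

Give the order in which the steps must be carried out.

(A) has no prerequisites → (A) first.
That leaves (C) as the only ready step → (C).
Now (D) and (B) have their prerequisites met. (D) is listed later, so (D) next.
That leaves (B) as the only ready step → (B).

(A), (C), (D), (B)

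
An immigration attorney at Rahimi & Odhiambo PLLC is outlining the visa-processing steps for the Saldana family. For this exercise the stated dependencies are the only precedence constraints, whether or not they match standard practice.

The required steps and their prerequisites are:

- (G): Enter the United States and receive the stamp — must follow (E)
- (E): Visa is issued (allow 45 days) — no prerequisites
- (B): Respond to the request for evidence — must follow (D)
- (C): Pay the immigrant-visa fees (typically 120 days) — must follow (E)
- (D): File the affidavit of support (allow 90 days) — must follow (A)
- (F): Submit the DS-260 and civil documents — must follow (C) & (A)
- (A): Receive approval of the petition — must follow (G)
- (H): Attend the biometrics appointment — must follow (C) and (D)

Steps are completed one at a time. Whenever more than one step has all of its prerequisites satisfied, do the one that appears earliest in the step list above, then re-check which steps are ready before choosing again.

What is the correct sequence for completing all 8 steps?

(E), (G), (C), (A), (D), (B), (F), (H)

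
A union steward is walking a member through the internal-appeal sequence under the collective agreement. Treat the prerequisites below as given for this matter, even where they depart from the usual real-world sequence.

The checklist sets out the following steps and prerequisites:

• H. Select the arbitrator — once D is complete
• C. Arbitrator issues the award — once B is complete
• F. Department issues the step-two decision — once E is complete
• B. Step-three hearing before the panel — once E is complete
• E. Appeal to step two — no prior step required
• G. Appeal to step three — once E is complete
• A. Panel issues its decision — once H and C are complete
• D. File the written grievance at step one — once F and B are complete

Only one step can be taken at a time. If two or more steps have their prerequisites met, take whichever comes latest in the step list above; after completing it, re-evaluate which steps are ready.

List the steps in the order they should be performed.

E, G, B, F, D, C, H, A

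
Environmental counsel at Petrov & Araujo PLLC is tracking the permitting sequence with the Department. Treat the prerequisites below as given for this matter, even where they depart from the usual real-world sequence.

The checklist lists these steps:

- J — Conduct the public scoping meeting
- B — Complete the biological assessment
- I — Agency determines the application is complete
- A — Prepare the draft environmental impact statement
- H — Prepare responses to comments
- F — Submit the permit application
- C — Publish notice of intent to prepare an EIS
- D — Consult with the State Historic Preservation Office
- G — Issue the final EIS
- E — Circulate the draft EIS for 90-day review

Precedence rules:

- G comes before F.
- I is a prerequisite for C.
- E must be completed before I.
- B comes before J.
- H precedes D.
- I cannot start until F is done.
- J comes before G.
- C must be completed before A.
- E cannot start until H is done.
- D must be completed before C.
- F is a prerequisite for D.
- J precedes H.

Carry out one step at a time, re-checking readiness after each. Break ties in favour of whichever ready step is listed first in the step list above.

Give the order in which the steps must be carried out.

B has no prerequisites → B first.
Next only J has its prerequisites met → J.
H and G are both available; H is listed earlier → H.
E now also ready, so the ready set is {G, E}; G is listed earlier → G.
Ready: F and E. F is listed earlier → F.
D now also ready, so the ready set is {D, E}; D is listed earlier → D.
E needed H, now all done → E.
I needed F and E, now all done → I.
Next only C has its prerequisites met → C.
That leaves A as the only ready step → A.

B J H G F D E I C A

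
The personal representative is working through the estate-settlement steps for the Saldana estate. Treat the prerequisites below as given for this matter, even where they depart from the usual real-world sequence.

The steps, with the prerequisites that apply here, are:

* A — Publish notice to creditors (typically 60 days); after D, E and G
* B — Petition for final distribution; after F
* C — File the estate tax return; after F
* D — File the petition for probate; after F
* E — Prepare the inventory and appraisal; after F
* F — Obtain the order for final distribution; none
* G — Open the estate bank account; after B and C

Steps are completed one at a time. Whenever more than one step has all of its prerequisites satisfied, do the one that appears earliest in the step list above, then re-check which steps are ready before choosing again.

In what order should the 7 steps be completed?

F B C D E G A

F has no prerequisites → F first.
B, C, D and E are all available; B is listed earlier → B.
C, D and E are all available; C is listed earlier → C.
D, E and G are all available; D is listed earlier → D.
E and G are both available; E is listed earlier → E.
G is the only step now ready → G.
A needed D, E and G, now all done → A.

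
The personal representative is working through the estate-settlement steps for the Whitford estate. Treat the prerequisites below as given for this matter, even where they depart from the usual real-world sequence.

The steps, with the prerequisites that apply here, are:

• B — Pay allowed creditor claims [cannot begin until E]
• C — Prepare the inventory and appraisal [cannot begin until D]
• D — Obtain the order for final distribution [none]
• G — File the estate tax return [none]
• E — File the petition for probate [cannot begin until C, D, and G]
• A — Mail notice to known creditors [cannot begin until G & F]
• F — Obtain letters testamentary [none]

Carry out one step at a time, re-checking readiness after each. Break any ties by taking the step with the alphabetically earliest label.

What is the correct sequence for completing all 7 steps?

D, C, F, G, A, E, B

D, F and G have no prerequisites; D has the earlier label, so D is first.
C now also ready, so the ready set is {C, F, G}; C has the earlier label → C.
Now F and G have their prerequisites met. F has the earlier label, so F next.
Next only G has its prerequisites met → G.
A and E are both available; A has the earlier label → A.
E needed C, D and G, now all done → E.
That leaves B as the only ready step → B.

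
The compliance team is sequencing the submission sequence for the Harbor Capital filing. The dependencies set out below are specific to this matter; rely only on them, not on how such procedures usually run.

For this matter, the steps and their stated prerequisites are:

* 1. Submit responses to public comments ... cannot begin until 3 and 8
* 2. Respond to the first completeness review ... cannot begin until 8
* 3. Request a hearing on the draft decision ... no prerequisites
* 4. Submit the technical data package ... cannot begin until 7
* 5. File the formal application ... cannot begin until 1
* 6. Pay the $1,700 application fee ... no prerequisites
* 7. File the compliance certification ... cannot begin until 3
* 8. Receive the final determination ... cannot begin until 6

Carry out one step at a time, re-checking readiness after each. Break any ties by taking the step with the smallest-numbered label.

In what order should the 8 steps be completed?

3, 6, 7, 4, 8, 1, 2, 5

3 and 6 have no prerequisites; 3 has the earlier label, so 3 is first.
Ready: 6 and 7. 6 has the earlier label → 6.
Now 7 and 8 have their prerequisites met. 7 has the earlier label, so 7 next.
Ready: 4 and 8. 4 has the earlier label → 4.
8 needed 6, now all done → 8.
Now 1 and 2 have their prerequisites met. 1 has the earlier label, so 1 next.
Ready: 2 and 5. 2 has the earlier label → 2.
Next only 5 has its prerequisites met → 5.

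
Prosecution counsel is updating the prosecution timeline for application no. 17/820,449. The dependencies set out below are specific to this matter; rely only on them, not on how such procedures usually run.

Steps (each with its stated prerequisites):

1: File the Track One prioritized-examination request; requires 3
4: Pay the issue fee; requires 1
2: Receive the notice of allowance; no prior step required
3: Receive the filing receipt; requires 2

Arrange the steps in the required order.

2 → 3 → 1 → 4

2 is the only step with nothing outstanding, so it goes first.
3 needed 2, now all done → 3.
That leaves 1 as the only ready step → 1.
4 needed 1, now all done → 4.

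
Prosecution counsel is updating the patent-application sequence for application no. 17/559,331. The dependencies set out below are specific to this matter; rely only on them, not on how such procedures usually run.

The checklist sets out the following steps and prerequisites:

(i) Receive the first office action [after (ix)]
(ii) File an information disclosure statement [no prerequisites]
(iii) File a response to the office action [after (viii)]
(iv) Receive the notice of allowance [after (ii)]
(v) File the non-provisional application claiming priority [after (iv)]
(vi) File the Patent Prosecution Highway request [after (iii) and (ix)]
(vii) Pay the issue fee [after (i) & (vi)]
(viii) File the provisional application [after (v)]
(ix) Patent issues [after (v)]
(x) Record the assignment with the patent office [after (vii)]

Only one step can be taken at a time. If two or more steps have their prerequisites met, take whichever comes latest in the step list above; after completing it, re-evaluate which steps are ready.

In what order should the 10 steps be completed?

(ii), (iv), (v), (ix), (viii), (iii), (vi), (i), (vii), (x)

(ii) is the only step with nothing outstanding, so it goes first.
(iv) needed (ii), now all done → (iv).
(v) is the only step now ready → (v).
Now (ix) and (viii) have their prerequisites met. (ix) is listed later, so (ix) next.
(i) now also ready, so the ready set is {(viii), (i)}; (viii) is listed later → (viii).
(iii) and (i) are both available; (iii) is listed later → (iii).
(vi) and (i) are both available; (vi) is listed later → (vi).
(i) needed (ix), now all done → (i).
That leaves (vii) as the only ready step → (vii).
(x) is the only step now ready → (x).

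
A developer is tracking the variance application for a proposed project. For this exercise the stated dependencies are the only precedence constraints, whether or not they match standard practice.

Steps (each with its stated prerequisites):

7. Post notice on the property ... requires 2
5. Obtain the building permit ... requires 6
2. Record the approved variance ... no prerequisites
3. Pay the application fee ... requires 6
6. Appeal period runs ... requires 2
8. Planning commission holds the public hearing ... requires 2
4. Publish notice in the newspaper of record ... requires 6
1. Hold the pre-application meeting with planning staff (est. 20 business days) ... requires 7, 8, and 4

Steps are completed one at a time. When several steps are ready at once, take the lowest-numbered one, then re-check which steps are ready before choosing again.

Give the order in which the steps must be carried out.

2 has no prerequisites → 2 first.
Now 6, 7 and 8 have their prerequisites met. 6 has the earlier label, so 6 next.
3, 4, 5, 7 and 8 are all available; 3 has the earlier label → 3.
Ready: 4, 5, 7 and 8. 4 has the earlier label → 4.
5, 7 and 8 are all available; 5 has the earlier label → 5.
Ready: 7 and 8. 7 has the earlier label → 7.
Next only 8 has its prerequisites met → 8.
1 is the only step now ready → 1.

2, 6, 3, 4, 5, 7, 8, 1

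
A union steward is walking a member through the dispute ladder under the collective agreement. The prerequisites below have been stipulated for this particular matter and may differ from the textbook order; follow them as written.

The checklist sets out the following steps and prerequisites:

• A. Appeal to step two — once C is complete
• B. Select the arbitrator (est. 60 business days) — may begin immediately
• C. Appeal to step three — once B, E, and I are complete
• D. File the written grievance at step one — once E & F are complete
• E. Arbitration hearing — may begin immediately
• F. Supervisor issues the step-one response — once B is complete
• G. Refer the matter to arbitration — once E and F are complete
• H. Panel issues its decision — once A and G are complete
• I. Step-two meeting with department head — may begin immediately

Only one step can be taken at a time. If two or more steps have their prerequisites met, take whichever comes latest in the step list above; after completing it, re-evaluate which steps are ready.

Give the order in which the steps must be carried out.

I, E, B, F, G, D, C, A, H

Nothing is required for I, E and B. I is listed later → I first.
Now E and B have their prerequisites met. E is listed later, so E next.
That leaves B as the only ready step → B.
Ready: F and C. F is listed later → F.
G and D now also ready, so the ready set is {G, D, C}; G is listed later → G.
Now D and C have their prerequisites met. D is listed later, so D next.
That leaves C as the only ready step → C.
A needed C, now all done → A.
H needed G and A, now all done → H.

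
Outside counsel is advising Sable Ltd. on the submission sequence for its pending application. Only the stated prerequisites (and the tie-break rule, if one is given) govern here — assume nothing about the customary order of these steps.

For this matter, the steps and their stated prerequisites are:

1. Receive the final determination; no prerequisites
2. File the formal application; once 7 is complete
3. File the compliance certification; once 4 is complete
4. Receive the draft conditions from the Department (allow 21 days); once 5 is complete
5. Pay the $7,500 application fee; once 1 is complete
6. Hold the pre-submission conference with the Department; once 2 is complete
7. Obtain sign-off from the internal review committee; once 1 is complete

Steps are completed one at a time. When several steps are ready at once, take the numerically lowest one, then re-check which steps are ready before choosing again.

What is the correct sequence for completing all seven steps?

1, 5, 4, 3, 7, 2, 6

Only 1 has no prerequisites, so it is first.
5 and 7 are both available; 5 has the earlier label → 5.
4 and 7 are both available; 4 has the earlier label → 4.
3 now also ready, so the ready set is {3, 7}; 3 has the earlier label → 3.
Next only 7 has its prerequisites met → 7.
Next only 2 has its prerequisites met → 2.
6 needed 2, now all done → 6.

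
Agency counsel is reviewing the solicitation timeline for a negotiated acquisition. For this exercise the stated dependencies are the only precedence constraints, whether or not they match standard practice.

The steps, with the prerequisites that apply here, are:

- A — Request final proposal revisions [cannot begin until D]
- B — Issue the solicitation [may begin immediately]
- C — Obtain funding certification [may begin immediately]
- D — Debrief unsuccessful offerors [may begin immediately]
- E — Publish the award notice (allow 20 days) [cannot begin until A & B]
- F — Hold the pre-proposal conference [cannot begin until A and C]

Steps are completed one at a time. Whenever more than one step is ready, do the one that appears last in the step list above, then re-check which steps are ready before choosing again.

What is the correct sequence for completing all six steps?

Nothing is required for D, C and B. D is listed later → D first.
A now also ready, so the ready set is {C, B, A}; C is listed later → C.
Ready: B and A. B is listed later → B.
Next only A has its prerequisites met → A.
F and E are both available; F is listed later → F.
E needed B and A, now all done → E.

D, C, B, A, F, E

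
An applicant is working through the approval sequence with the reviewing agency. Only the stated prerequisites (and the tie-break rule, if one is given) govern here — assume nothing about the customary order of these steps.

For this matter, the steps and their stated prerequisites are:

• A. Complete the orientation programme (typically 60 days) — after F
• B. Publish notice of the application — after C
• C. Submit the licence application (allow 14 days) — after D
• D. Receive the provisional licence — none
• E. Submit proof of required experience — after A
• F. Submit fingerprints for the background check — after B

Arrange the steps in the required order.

D → C → B → F → A → E

Only D has no prerequisites, so it is first.
That leaves C as the only ready step → C.
B needed C, now all done → B.
F is the only step now ready → F.
A needed F, now all done → A.
E needed A, now all done → E.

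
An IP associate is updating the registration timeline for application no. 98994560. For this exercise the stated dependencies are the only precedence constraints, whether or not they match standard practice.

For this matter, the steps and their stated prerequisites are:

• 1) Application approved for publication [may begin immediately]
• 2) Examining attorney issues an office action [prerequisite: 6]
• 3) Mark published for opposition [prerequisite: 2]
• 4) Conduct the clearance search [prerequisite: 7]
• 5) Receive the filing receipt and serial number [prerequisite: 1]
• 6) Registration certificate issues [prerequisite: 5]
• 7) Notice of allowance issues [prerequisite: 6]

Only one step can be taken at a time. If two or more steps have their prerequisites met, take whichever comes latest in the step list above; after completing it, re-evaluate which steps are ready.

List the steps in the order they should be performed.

1, 5, 6, 7, 4, 2, 3

Only 1 has no prerequisites, so it is first.
5 is the only step now ready → 5.
6 needed 5, now all done → 6.
7 and 2 are both available; 7 is listed later → 7.
Now 4 and 2 have their prerequisites met. 4 is listed later, so 4 next.
That leaves 2 as the only ready step → 2.
That leaves 3 as the only ready step → 3.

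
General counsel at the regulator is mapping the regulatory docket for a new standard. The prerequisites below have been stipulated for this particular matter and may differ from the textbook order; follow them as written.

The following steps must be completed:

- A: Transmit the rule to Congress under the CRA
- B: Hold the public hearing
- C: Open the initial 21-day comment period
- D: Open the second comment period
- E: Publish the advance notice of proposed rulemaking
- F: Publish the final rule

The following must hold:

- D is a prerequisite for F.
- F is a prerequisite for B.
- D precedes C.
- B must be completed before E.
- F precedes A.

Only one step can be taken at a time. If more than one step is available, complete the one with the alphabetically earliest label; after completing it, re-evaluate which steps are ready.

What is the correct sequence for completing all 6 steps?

D is the only step with nothing outstanding, so it goes first.
Ready: C and F. C has the earlier label → C.
F is the only step now ready → F.
A and B are both available; A has the earlier label → A.
Next only B has its prerequisites met → B.
That leaves E as the only ready step → E.

D C F A B E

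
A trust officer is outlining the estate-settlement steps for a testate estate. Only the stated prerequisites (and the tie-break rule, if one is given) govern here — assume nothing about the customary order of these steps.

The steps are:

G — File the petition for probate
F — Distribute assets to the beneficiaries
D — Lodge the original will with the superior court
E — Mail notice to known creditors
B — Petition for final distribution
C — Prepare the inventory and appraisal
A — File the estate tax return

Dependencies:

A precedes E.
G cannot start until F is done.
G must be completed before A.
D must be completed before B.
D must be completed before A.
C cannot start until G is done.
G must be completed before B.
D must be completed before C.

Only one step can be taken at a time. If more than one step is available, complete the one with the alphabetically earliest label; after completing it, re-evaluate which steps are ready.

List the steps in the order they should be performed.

Nothing is required for D and F. D has the earlier label → D first.
That leaves F as the only ready step → F.
That leaves G as the only ready step → G.
Ready: A, B and C. A has the earlier label → A.
B, C and E are all available; B has the earlier label → B.
Now C and E have their prerequisites met. C has the earlier label, so C next.
Next only E has its prerequisites met → E.

D F G A B C E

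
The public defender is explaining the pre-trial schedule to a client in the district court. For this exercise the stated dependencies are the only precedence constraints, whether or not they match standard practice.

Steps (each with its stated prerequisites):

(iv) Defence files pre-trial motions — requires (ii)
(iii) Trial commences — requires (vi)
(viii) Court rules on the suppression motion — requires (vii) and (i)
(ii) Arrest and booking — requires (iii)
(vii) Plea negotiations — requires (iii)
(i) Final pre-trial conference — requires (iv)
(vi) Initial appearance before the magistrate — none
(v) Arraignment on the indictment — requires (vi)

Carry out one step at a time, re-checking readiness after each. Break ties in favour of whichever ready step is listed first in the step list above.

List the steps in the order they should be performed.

(vi) has no prerequisites → (vi) first.
Now (iii) and (v) have their prerequisites met. (iii) is listed earlier, so (iii) next.
Now (ii), (vii) and (v) have their prerequisites met. (ii) is listed earlier, so (ii) next.
(iv) now also ready, so the ready set is {(iv), (vii), (v)}; (iv) is listed earlier → (iv).
Now (vii), (i) and (v) have their prerequisites met. (vii) is listed earlier, so (vii) next.
(i) and (v) are both available; (i) is listed earlier → (i).
(viii) and (v) are both available; (viii) is listed earlier → (viii).
(v) needed (vi), now all done → (v).

(vi) (iii) (ii) (iv) (vii) (i) (viii) (v)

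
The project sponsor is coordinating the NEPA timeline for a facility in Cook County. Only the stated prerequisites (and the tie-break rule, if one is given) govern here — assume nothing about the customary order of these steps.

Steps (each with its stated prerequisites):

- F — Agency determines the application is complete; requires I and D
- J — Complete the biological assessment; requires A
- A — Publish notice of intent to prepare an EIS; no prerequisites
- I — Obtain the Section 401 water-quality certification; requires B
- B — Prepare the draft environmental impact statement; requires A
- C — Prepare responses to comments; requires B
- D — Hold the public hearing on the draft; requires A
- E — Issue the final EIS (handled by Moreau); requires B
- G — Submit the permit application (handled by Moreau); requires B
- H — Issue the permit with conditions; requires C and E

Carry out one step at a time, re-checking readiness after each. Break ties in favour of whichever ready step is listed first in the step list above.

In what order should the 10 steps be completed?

A J B I C D F E G H

A has no prerequisites → A first.
Ready: J, B and D. J is listed earlier → J.
Ready: B and D. B is listed earlier → B.
I, C, E and G now also ready, so the ready set is {I, C, D, E, G}; I is listed earlier → I.
C, D, E and G are all available; C is listed earlier → C.
Now D, E and G have their prerequisites met. D is listed earlier, so D next.
F now also ready, so the ready set is {F, E, G}; F is listed earlier → F.
Now E and G have their prerequisites met. E is listed earlier, so E next.
H now also ready, so the ready set is {G, H}; G is listed earlier → G.
Next only H has its prerequisites met → H.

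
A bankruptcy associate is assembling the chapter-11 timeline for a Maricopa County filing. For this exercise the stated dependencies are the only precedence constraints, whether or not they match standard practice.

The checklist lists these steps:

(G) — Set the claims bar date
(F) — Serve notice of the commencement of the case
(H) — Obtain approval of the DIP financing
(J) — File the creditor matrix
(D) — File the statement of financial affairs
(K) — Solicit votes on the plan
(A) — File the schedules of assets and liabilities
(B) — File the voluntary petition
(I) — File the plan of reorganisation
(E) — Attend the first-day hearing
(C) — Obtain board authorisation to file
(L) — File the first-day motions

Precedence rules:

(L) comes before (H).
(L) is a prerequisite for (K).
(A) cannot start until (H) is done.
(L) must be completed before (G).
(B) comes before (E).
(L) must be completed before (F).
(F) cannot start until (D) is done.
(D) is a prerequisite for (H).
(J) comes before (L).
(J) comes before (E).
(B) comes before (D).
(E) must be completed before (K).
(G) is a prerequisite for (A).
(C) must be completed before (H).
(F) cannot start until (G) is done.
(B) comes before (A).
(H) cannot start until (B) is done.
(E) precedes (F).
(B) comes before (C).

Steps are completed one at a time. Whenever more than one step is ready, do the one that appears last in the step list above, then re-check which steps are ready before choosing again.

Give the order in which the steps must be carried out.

(I), (B), (C), (D), (J), (L), (E), (K), (H), (G), (A), (F)

Nothing is required for (I), (B) and (J). (I) is listed later → (I) first.
Now (B) and (J) have their prerequisites met. (B) is listed later, so (B) next.
(C) and (D) now also ready, so the ready set is {(C), (D), (J)}; (C) is listed later → (C).
Now (D) and (J) have their prerequisites met. (D) is listed later, so (D) next.
Next only (J) has its prerequisites met → (J).
(L) and (E) are both available; (L) is listed later → (L).
Now (E), (H) and (G) have their prerequisites met. (E) is listed later, so (E) next.
Now (K), (H) and (G) have their prerequisites met. (K) is listed later, so (K) next.
(H) and (G) are both available; (H) is listed later → (H).
(G) is the only step now ready → (G).
(A) and (F) are both available; (A) is listed later → (A).
(F) needed (L), (E), (D) and (G), now all done → (F).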